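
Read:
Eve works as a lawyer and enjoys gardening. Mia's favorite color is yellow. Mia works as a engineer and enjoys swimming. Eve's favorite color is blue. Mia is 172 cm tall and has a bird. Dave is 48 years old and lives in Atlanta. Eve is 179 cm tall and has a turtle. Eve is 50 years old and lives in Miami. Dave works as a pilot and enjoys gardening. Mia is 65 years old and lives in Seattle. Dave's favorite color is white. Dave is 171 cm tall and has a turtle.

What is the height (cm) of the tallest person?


Tallest: Eve at 179 cm

179


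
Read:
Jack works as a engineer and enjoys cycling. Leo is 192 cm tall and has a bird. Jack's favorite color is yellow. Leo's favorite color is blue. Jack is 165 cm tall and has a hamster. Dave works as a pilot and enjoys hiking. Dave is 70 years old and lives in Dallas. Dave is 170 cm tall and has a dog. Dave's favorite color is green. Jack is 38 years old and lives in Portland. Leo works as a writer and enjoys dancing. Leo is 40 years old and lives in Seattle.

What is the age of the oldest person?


Oldest: Dave at 70

70


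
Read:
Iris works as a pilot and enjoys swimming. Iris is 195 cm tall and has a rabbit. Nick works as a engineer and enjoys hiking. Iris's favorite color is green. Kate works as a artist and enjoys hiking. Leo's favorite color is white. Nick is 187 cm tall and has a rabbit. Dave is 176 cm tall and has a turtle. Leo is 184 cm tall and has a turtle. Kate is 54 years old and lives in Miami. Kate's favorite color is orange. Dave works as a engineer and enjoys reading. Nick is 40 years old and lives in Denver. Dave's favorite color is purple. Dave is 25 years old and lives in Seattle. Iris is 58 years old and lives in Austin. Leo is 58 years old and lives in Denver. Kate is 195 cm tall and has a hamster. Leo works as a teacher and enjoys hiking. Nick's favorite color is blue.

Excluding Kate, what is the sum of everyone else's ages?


Sum (excluding Kate): 181

181


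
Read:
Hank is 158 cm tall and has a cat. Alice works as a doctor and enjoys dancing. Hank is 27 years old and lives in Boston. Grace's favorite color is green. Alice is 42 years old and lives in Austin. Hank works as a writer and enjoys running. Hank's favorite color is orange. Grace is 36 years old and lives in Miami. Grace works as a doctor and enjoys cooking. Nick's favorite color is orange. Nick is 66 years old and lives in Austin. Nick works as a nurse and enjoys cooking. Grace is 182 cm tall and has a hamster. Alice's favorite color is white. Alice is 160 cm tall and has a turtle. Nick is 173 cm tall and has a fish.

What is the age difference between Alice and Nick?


|42 - 66| = 24

24


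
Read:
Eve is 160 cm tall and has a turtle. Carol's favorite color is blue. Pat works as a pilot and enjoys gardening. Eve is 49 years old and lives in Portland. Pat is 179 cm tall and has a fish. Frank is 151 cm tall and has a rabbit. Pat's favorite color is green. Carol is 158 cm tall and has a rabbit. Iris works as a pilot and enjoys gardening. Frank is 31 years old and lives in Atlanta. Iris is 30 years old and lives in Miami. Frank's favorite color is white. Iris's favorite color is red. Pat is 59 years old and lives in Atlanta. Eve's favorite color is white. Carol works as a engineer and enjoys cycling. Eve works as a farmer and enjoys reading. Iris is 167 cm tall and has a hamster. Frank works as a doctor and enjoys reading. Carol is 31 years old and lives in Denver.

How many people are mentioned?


People: Pat, Iris, Carol, Eve, Frank. Count = 5

5


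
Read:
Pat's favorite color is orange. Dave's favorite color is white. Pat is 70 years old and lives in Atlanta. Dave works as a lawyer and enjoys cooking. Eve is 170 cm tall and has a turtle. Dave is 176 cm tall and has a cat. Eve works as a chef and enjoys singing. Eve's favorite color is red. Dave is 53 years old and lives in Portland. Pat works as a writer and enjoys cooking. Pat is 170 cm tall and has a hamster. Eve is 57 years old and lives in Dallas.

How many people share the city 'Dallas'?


Count: 1

1


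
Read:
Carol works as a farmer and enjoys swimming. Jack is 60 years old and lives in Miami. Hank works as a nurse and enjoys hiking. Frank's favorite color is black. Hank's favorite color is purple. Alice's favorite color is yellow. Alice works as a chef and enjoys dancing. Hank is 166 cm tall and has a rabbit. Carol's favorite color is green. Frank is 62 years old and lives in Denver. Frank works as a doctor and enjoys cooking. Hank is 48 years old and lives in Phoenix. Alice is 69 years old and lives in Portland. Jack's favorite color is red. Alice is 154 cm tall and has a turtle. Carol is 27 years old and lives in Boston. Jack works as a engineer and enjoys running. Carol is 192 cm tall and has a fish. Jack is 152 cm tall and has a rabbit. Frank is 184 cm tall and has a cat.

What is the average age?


Sum=266, n=5, avg=53.2

53.2


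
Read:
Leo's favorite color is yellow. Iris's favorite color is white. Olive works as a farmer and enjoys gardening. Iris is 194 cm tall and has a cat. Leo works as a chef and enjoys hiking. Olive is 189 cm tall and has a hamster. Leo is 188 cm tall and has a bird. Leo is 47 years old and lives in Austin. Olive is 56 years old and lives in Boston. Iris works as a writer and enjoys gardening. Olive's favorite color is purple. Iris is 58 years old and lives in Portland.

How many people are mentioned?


People: Leo, Iris, Olive. Count = 3

3


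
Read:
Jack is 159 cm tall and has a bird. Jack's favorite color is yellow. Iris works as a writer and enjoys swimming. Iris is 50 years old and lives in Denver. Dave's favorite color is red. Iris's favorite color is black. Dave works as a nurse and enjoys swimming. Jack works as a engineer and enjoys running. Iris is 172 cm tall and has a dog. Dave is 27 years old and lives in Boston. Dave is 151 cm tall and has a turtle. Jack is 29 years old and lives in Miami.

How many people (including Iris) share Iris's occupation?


Iris is a writer. Count = 1

1


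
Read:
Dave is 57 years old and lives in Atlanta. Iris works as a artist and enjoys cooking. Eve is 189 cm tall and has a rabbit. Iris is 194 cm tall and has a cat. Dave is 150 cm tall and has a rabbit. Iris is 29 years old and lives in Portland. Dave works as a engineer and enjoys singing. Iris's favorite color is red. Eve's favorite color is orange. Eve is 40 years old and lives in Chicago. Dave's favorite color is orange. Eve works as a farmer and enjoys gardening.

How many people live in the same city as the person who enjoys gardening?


Person with hobby gardening is Eve, city Chicago. Count = 1

1


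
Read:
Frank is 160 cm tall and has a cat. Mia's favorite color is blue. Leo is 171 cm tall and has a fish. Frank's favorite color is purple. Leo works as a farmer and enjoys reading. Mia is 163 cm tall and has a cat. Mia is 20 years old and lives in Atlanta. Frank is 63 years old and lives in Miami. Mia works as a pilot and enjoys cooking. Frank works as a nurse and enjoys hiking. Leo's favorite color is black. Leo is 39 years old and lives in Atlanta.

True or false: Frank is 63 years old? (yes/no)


Frank is actually 63. yes

yes


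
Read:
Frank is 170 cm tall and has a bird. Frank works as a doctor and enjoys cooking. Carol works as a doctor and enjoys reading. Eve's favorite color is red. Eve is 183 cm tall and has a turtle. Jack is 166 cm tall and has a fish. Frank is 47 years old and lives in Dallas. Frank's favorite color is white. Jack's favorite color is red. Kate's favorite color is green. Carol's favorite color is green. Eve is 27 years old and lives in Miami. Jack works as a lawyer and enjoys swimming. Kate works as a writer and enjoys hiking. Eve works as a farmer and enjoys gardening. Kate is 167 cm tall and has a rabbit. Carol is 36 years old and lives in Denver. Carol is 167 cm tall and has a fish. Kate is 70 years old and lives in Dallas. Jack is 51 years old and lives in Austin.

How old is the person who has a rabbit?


Person with rabbit is Kate, age 70

70


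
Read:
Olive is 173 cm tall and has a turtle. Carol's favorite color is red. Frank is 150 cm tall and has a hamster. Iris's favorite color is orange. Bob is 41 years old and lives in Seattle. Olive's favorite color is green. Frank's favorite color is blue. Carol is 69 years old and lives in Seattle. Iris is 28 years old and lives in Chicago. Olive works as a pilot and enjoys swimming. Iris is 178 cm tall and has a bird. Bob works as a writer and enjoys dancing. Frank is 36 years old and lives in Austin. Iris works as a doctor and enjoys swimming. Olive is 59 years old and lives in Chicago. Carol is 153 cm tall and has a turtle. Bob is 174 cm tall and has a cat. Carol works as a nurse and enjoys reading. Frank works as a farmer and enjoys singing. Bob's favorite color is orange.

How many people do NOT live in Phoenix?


Not in Phoenix: 5

5


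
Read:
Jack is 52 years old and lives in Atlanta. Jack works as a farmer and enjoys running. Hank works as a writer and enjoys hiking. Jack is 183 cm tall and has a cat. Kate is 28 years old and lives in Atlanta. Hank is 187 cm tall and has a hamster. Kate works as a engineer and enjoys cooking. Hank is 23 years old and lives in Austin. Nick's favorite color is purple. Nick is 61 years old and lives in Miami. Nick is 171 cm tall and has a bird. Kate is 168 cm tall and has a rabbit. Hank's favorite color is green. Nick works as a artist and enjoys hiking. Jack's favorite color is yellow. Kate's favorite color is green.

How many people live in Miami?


Count in Miami: 1

1


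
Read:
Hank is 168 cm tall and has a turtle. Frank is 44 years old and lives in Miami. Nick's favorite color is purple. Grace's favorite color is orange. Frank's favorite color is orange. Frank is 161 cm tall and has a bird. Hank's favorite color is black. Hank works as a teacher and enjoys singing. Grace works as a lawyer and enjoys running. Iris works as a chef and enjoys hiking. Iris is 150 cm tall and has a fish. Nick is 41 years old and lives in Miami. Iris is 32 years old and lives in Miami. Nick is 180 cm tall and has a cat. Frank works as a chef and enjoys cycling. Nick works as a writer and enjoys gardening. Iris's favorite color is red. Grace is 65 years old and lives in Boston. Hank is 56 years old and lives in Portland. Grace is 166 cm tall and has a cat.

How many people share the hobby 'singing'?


Count: 1

1


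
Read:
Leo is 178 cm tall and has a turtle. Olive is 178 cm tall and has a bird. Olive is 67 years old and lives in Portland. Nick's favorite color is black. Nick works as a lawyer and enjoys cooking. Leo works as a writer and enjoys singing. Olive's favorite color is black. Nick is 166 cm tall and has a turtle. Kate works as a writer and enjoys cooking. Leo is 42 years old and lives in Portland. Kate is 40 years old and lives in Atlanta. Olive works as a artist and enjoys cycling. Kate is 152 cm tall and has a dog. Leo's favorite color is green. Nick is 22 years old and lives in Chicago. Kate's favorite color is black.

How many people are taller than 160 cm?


Taller than 160: 3

3


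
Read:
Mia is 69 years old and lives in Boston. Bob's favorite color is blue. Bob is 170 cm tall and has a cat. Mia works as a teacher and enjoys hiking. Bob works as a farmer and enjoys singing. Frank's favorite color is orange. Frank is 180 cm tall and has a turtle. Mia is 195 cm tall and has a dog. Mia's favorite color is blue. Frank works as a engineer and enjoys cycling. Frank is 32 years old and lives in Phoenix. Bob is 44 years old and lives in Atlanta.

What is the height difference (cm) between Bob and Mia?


|170 - 195| = 25

25


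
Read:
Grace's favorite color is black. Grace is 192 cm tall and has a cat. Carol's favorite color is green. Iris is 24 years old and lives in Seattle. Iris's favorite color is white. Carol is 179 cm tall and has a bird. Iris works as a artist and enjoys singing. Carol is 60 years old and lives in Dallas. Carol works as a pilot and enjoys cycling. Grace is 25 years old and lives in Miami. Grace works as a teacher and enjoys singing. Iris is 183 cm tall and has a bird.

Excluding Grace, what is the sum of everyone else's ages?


Sum (excluding Grace): 84

84


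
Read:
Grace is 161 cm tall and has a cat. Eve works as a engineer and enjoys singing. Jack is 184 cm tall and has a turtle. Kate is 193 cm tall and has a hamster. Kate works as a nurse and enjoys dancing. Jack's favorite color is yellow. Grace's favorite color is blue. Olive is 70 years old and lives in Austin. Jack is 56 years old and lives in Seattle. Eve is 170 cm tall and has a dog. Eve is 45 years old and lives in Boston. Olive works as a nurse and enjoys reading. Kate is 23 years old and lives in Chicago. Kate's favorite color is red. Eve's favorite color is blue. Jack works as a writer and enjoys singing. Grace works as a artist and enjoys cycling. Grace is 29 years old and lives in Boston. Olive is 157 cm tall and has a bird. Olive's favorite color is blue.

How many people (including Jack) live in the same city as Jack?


Jack lives in Seattle. Count = 1

1


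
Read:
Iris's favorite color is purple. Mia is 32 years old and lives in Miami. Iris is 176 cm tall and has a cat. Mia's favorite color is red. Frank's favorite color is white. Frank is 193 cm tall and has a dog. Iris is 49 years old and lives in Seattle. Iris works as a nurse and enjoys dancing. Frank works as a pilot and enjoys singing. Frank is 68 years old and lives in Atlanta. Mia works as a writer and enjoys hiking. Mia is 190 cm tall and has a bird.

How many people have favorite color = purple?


Count: 1

1


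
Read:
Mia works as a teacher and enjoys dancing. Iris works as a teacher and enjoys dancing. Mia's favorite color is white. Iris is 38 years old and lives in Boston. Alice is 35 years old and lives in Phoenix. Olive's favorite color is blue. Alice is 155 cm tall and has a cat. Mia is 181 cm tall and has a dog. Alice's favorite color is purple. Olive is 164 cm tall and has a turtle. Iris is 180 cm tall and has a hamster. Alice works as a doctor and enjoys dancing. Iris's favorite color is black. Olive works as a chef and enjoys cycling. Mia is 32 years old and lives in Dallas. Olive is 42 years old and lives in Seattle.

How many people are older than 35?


Filter: 2

2


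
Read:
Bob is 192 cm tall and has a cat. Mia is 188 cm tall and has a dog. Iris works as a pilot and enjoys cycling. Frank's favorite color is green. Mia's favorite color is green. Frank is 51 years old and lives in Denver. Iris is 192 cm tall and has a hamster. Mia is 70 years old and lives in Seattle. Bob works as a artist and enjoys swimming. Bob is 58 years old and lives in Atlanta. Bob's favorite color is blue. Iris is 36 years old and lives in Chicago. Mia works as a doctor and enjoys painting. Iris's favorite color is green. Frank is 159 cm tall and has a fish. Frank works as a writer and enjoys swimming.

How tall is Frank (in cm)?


Frank is 159 cm tall

159


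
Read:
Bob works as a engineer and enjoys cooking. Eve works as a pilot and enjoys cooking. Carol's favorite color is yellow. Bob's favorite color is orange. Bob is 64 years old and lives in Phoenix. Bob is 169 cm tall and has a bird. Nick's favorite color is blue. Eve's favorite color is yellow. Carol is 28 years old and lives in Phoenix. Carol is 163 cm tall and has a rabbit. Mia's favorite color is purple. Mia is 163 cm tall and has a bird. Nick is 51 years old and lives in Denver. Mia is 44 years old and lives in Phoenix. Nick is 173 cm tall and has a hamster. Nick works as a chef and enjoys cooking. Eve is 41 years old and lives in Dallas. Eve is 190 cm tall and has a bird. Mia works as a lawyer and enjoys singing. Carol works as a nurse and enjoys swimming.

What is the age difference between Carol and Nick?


|28 - 51| = 23

23


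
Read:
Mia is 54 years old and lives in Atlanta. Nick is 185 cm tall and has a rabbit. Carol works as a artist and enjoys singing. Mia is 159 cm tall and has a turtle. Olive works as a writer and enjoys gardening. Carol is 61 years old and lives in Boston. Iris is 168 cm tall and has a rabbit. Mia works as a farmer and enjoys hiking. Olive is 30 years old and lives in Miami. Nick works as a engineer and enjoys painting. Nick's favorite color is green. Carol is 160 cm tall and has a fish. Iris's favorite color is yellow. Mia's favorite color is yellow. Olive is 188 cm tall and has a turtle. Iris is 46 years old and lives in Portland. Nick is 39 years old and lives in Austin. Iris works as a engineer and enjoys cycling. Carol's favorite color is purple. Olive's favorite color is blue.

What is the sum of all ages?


61+54+46+30+39 = 230

230


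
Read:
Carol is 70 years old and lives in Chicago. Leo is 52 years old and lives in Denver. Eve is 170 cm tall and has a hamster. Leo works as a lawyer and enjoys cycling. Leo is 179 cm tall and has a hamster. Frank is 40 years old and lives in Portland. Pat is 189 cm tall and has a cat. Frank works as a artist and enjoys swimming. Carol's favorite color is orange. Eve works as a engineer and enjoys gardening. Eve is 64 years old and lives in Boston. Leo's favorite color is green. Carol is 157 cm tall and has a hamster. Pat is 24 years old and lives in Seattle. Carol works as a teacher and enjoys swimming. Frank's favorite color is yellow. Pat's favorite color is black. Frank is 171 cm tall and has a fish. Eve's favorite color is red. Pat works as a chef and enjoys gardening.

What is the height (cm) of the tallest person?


Tallest: Pat at 189 cm

189


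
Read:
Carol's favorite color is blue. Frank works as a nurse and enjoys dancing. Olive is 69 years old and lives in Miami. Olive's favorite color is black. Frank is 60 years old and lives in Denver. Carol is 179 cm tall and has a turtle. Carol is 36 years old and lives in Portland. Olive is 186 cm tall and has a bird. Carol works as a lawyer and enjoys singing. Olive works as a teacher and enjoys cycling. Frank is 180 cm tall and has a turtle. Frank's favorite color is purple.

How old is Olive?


Olive is 69 years old

69


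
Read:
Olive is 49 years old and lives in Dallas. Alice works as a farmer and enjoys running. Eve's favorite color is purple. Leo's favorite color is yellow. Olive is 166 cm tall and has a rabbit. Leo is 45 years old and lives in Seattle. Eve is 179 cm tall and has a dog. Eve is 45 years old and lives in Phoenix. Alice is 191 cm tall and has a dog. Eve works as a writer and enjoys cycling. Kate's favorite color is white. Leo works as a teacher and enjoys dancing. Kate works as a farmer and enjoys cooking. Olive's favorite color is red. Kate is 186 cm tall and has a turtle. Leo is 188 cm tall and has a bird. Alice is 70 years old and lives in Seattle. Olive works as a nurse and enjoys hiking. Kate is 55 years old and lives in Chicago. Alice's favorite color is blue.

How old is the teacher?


The teacher is Leo, age 45

45


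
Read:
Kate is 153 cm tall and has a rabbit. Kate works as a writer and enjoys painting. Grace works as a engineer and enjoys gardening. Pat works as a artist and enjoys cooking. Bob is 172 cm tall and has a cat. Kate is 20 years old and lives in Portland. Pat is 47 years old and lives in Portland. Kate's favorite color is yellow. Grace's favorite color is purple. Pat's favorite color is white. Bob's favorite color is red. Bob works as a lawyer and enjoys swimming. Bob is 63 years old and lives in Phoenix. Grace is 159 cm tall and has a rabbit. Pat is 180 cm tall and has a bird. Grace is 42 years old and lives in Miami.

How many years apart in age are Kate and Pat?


20 vs 47, diff = 27

27


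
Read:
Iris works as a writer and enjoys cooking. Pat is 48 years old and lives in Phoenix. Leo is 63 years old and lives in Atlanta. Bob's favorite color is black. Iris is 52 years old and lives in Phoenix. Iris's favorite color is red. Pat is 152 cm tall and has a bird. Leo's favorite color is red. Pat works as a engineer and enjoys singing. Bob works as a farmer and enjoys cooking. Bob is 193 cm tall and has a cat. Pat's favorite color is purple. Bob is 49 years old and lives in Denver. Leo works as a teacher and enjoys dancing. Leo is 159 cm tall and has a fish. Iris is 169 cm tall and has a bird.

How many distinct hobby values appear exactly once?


Unique hobby values: 2

2


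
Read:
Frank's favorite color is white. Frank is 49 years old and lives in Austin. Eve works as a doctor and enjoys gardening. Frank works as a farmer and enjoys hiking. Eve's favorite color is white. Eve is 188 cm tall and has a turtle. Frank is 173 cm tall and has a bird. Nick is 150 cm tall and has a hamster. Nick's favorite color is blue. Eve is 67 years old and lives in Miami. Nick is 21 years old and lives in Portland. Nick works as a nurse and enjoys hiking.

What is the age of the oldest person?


Oldest: Eve at 67

67


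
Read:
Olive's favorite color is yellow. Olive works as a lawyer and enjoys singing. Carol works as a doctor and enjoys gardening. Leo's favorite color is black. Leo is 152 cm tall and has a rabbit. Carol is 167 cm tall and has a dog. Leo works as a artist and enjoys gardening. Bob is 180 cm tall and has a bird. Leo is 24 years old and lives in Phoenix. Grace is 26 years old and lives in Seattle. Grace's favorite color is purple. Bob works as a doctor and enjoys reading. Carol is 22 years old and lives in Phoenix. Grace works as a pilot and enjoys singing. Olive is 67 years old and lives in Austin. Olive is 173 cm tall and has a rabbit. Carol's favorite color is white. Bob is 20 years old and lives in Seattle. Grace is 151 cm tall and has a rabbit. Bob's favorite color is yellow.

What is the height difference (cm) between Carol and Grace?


|167 - 151| = 16

16


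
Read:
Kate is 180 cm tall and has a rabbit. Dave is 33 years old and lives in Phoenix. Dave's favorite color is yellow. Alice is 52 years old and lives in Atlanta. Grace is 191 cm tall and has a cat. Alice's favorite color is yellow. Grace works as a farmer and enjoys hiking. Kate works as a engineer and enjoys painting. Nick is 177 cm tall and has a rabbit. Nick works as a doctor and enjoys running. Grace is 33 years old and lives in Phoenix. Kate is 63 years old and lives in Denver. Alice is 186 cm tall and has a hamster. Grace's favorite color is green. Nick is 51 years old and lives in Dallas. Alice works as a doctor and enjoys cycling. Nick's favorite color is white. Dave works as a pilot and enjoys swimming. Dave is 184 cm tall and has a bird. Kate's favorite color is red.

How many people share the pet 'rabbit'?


Count: 2

2


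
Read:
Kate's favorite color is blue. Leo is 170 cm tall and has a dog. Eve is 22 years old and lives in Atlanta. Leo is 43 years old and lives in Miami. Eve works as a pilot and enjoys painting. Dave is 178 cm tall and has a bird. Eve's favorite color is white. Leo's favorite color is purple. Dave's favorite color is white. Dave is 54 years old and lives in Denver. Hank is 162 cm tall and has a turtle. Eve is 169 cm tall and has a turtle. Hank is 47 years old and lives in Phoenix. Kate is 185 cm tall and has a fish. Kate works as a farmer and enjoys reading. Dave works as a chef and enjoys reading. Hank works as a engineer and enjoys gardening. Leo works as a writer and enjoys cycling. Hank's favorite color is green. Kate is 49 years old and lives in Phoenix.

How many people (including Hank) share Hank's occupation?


Hank is a engineer. Count = 1

1


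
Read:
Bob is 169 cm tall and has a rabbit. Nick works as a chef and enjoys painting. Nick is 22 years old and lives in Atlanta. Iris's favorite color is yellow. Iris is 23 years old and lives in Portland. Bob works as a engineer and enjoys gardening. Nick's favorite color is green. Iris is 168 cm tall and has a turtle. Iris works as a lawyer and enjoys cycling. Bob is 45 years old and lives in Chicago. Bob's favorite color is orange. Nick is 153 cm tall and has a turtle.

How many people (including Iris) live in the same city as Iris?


Iris lives in Portland. Count = 1

1


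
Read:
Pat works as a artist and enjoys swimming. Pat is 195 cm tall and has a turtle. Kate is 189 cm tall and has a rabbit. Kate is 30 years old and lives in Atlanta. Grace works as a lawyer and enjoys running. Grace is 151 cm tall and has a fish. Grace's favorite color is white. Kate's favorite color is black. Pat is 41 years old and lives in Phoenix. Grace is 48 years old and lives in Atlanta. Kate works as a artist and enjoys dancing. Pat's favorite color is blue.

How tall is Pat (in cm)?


Pat is 195 cm tall

195


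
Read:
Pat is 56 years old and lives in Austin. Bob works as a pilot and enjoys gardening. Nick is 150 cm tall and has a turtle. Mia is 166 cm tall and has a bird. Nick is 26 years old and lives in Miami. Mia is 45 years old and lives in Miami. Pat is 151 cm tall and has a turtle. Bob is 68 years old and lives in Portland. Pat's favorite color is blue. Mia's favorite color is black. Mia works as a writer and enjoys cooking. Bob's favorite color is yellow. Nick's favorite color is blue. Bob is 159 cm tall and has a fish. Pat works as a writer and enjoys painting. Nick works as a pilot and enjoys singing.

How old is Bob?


Bob is 68 years old

68


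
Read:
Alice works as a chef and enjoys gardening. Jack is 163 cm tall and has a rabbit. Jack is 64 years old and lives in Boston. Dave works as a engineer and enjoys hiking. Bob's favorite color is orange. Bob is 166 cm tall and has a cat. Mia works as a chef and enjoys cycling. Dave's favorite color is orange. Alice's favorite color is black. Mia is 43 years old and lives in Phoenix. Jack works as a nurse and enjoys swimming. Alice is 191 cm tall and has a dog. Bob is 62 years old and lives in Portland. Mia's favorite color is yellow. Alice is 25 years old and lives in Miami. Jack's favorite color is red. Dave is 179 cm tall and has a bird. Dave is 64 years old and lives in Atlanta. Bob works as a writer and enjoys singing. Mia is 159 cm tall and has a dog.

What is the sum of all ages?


64+25+43+62+64 = 258

258


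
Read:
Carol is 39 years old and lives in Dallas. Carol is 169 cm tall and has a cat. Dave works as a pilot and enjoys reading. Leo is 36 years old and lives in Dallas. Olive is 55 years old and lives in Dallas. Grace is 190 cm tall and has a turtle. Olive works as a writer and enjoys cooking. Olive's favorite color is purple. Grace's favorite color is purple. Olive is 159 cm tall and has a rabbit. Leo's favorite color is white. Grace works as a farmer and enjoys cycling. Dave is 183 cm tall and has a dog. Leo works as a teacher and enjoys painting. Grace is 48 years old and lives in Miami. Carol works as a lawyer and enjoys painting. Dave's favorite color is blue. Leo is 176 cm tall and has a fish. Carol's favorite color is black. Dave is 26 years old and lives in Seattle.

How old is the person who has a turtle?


Person with turtle is Grace, age 48

48


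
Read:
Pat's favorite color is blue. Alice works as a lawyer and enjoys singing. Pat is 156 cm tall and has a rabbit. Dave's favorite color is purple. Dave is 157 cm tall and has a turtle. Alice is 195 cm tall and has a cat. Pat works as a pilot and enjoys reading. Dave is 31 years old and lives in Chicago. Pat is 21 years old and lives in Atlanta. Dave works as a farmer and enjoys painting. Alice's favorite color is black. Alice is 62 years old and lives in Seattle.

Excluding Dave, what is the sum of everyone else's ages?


Sum (excluding Dave): 83

83


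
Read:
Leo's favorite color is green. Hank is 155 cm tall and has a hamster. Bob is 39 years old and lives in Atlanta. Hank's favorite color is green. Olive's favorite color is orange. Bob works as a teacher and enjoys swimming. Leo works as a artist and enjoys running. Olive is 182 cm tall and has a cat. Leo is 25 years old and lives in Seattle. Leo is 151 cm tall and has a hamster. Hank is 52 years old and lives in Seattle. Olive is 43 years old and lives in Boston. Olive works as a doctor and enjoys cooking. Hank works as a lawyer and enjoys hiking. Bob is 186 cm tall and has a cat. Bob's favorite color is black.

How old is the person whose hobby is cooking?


Person with hobby=cooking is Olive, age 43

43


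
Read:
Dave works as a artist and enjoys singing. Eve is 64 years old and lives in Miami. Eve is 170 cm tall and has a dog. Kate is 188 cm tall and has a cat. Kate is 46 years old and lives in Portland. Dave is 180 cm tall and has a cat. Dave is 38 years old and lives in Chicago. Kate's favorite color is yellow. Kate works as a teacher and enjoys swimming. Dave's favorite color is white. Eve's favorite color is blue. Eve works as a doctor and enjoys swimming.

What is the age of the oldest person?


Oldest: Eve at 64

64


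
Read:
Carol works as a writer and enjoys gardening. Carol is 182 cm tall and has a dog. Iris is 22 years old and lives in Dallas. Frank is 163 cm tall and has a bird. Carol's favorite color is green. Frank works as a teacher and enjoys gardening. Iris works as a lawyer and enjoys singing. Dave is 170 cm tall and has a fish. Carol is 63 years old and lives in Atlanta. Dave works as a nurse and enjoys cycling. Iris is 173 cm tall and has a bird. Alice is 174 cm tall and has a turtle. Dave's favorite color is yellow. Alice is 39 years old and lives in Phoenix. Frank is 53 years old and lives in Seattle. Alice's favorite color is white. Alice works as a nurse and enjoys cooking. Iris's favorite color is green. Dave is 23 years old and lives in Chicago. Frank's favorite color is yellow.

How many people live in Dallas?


Count in Dallas: 1

1


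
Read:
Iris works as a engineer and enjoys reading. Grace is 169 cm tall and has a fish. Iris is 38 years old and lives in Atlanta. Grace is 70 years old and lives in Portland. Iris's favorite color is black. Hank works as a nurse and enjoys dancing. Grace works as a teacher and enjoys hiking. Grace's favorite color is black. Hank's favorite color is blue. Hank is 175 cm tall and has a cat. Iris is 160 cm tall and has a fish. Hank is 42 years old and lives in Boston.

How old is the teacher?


The teacher is Grace, age 70

70


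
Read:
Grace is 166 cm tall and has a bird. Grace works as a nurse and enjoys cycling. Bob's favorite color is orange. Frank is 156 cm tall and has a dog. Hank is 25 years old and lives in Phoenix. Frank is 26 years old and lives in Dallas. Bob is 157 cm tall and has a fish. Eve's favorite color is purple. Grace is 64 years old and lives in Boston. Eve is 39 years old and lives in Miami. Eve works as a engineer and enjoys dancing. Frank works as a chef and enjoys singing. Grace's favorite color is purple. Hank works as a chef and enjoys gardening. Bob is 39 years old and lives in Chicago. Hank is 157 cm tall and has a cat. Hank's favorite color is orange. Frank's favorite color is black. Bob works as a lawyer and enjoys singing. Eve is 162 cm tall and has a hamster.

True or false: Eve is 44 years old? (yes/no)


Eve is actually 39. no

no


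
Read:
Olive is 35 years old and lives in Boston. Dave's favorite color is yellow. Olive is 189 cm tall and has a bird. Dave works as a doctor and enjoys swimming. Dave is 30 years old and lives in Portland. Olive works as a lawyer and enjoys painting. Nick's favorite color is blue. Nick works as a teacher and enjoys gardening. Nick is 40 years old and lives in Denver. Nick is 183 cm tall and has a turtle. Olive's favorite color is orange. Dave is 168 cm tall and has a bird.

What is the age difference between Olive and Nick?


|35 - 40| = 5

5


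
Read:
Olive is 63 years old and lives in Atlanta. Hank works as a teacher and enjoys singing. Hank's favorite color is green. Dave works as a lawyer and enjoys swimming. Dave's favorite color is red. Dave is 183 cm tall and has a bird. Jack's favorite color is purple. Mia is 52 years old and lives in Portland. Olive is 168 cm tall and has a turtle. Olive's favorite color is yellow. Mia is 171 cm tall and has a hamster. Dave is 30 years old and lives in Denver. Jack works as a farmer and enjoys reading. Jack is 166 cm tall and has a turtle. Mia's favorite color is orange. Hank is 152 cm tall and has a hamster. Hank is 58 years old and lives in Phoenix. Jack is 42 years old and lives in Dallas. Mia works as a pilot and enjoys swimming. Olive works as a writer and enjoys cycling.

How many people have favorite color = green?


Count: 1

1


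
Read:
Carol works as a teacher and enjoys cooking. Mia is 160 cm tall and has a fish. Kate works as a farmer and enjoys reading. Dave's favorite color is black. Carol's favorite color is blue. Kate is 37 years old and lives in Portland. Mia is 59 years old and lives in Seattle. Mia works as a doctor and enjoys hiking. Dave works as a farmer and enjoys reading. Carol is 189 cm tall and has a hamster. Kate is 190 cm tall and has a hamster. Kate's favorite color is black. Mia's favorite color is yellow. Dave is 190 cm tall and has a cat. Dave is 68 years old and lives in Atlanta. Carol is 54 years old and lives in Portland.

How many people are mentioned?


People: Kate, Dave, Carol, Mia. Count = 4

4


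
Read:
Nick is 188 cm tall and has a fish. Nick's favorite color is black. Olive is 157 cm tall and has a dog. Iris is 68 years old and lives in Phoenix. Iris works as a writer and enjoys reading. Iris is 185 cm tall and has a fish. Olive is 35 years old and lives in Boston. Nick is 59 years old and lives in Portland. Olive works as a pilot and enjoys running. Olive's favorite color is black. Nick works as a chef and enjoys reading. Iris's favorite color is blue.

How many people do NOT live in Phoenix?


Not in Phoenix: 2

2


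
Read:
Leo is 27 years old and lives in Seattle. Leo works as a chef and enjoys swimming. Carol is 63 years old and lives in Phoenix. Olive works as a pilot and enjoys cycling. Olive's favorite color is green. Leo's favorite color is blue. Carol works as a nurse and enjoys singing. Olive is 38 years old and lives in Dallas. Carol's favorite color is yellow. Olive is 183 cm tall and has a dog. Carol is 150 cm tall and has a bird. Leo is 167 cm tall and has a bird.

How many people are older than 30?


Filter: 2

2


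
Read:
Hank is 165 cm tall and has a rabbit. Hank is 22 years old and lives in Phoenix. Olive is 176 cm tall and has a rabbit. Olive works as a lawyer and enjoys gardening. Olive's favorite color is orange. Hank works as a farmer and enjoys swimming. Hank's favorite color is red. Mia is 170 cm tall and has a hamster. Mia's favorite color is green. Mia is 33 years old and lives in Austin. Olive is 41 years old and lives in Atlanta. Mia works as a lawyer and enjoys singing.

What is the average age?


Sum=96, n=3, avg=32

32


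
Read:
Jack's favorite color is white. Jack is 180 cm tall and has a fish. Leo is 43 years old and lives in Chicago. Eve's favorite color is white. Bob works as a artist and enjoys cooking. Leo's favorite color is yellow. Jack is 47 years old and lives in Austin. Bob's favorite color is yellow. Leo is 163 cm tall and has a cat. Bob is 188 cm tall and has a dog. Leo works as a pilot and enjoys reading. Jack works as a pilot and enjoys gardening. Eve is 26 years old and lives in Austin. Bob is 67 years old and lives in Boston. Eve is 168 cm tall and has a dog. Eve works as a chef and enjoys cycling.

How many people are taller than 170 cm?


Taller than 170: 2

2


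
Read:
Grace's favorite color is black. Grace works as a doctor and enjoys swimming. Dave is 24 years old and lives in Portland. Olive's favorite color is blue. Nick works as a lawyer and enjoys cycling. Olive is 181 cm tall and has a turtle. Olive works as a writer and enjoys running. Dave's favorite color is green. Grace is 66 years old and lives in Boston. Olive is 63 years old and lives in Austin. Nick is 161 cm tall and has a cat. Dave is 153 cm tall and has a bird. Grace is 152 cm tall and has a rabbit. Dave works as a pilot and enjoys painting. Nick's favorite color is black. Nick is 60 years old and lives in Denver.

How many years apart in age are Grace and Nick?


66 vs 60, diff = 6

6


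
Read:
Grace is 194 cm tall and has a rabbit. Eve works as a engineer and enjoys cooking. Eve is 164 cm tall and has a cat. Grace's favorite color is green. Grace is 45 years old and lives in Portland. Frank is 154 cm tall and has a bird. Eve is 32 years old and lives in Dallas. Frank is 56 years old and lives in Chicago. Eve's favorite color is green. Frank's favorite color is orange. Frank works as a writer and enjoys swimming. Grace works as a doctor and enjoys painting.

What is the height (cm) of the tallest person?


Tallest: Grace at 194 cm

194


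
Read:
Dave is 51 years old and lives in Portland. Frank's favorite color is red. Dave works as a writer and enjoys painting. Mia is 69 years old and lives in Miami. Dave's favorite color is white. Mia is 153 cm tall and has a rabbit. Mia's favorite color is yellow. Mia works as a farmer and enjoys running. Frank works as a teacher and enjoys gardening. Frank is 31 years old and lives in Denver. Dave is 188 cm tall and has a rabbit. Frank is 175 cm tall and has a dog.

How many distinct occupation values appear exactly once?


Unique occupation values: 3

3


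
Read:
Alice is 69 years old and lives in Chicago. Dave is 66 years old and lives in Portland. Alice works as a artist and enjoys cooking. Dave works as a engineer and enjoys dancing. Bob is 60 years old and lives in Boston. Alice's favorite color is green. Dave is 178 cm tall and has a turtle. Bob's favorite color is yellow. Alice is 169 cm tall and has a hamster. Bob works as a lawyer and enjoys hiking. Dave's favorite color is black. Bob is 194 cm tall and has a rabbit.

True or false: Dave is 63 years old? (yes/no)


Dave is actually 66. no

no


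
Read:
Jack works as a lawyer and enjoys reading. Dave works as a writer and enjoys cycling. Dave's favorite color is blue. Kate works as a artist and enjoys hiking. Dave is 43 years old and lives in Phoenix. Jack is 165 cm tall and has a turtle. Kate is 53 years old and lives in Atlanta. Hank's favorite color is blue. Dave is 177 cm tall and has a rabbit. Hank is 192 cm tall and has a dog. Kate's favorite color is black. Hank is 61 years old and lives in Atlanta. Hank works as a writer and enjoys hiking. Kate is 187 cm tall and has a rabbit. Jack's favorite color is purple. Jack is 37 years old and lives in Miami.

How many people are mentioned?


People: Hank, Dave, Kate, Jack. Count = 4

4


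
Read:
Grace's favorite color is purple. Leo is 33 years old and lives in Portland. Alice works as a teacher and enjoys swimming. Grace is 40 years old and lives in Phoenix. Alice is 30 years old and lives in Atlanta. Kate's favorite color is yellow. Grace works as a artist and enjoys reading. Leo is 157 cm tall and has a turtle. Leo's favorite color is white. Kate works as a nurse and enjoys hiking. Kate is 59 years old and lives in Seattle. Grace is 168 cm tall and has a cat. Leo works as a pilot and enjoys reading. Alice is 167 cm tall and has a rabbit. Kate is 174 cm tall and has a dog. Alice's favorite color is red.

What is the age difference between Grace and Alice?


|40 - 30| = 10

10


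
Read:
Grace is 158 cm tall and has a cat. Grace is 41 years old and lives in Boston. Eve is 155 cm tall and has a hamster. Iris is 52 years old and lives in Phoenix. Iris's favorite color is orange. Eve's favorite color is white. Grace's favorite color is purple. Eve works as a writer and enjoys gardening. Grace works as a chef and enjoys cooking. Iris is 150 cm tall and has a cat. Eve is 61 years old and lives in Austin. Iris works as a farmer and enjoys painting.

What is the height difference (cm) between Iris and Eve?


|150 - 155| = 5

5


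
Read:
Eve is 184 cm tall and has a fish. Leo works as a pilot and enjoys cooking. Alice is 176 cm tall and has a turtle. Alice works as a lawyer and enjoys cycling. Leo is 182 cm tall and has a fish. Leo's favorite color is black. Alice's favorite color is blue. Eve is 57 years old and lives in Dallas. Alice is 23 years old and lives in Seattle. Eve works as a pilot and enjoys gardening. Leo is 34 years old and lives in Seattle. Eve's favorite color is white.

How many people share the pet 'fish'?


Count: 2

2
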